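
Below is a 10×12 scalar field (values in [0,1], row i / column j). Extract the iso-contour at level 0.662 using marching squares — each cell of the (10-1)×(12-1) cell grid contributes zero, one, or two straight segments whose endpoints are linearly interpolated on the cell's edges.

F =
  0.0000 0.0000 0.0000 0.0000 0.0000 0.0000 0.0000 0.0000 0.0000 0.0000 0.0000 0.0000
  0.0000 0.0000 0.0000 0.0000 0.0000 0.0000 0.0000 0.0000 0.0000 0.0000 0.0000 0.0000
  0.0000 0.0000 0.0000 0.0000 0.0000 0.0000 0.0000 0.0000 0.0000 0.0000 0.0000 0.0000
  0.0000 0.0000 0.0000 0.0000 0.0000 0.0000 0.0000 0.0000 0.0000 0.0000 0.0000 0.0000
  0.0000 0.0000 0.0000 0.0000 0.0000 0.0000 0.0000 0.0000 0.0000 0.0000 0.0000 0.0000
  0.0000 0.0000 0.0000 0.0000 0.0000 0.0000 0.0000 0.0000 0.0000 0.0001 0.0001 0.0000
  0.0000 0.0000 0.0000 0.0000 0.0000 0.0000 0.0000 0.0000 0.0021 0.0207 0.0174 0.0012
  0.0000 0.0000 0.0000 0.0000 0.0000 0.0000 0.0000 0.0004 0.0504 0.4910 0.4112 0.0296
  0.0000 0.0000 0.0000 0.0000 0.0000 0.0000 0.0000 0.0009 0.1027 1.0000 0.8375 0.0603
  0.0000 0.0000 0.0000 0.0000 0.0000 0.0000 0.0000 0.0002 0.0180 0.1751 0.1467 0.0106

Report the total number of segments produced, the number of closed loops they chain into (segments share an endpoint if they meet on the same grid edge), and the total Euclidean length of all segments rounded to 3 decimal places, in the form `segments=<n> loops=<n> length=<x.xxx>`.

cell (7,8): code 0100 → (7.336,9.000)–(8.000,8.623)
cell (7,9): code 1100 → (7.588,10.000)–(7.336,9.000)
cell (7,10): code 1000 → (8.000,10.226)–(7.588,10.000)
cell (8,8): code 0010 → (8.000,8.623)–(8.410,9.000)
cell (8,9): code 0011 → (8.410,9.000)–(8.254,10.000)
cell (8,10): code 0001 → (8.254,10.000)–(8.000,10.226)
total: 6 segments, chained into 1 closed loop(s), length Σ = 4.172877

segments=6 loops=1 length=4.173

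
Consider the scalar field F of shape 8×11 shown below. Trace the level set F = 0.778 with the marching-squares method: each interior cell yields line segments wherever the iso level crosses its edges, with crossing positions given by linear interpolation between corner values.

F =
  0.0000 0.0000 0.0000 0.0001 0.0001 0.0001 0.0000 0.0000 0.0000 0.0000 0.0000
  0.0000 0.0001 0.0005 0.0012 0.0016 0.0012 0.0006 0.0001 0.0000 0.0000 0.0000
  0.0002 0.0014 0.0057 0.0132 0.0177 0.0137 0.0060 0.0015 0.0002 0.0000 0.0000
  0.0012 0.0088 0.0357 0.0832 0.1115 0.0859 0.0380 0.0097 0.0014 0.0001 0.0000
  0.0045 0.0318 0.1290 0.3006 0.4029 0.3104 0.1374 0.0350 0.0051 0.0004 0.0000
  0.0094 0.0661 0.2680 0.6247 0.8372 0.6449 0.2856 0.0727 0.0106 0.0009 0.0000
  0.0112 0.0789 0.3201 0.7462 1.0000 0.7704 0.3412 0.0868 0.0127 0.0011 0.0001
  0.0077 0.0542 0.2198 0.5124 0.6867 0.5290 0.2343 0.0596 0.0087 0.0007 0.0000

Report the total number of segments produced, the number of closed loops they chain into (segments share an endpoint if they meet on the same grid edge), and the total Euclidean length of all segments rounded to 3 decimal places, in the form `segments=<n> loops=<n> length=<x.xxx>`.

cell (4,3): code 0100 → (4.864,4.000)–(5.000,3.721)
cell (4,4): code 1000 → (5.000,4.308)–(4.864,4.000)
cell (5,3): code 0110 → (5.000,3.721)–(6.000,3.125)
cell (5,4): code 1001 → (6.000,4.967)–(5.000,4.308)
cell (6,3): code 0010 → (6.000,3.125)–(6.709,4.000)
cell (6,4): code 0001 → (6.709,4.000)–(6.000,4.967)
total: 6 segments, chained into 1 closed loop(s), length Σ = 5.333112

segments=6 loops=1 length=5.333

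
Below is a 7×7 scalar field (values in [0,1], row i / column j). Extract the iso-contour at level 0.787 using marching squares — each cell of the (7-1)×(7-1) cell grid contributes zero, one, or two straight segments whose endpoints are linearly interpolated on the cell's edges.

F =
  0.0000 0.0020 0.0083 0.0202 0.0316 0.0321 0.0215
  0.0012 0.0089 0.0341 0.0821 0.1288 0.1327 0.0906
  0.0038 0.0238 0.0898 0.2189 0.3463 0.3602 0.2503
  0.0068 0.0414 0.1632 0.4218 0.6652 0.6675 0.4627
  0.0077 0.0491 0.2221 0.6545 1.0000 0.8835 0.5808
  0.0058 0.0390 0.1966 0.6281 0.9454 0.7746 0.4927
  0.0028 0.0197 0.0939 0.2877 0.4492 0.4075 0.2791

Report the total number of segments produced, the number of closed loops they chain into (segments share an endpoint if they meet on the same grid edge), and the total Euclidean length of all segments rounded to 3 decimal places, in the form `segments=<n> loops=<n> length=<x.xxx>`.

cell (3,3): code 0100 → (3.364,4.000)–(4.000,3.384)
cell (3,4): code 1100 → (3.553,5.000)–(3.364,4.000)
cell (3,5): code 1000 → (4.000,5.319)–(3.553,5.000)
cell (4,3): code 0110 → (4.000,3.384)–(5.000,3.501)
cell (4,4): code 1011 → (5.000,4.927)–(4.886,5.000)
cell (4,5): code 0001 → (4.886,5.000)–(4.000,5.319)
cell (5,3): code 0010 → (5.000,3.501)–(5.319,4.000)
cell (5,4): code 0001 → (5.319,4.000)–(5.000,4.927)
total: 8 segments, chained into 1 closed loop(s), length Σ = 6.109515

segments=8 loops=1 length=6.110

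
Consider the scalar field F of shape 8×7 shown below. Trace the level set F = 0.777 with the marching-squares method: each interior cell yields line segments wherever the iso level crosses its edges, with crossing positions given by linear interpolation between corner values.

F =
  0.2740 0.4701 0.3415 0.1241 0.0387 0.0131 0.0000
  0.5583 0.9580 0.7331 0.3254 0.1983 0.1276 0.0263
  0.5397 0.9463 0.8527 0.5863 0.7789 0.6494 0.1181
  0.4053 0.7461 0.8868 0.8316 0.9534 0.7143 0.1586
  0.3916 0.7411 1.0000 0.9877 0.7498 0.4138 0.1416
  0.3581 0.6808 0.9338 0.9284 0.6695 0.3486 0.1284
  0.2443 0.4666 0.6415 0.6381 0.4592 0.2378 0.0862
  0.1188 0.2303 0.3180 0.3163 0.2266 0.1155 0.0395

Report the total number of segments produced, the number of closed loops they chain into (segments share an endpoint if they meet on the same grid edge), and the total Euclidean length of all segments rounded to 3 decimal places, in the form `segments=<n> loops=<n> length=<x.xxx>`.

cell (0,0): code 0100 → (0.629,1.000)–(1.000,0.547)
cell (0,1): code 1000 → (1.000,1.805)–(0.629,1.000)
cell (1,0): code 0110 → (1.000,0.547)–(2.000,0.584)
cell (1,1): code 1101 → (1.367,2.000)–(1.000,1.805)
cell (1,2): code 1000 → (2.000,2.284)–(1.367,2.000)
cell (1,3): code 0100 → (1.997,4.000)–(2.000,3.990)
cell (1,4): code 1000 → (2.000,4.015)–(1.997,4.000)
cell (2,0): code 0010 → (2.000,0.584)–(2.846,1.000)
cell (2,1): code 0111 → (2.846,1.000)–(3.000,1.220)
cell (2,2): code 1101 → (2.777,3.000)–(2.000,2.284)
cell (2,3): code 1110 → (2.000,3.990)–(2.777,3.000)
cell (2,4): code 1001 → (3.000,4.738)–(2.000,4.015)
cell (3,1): code 0110 → (3.000,1.220)–(4.000,1.139)
cell (3,3): code 1011 → (4.000,3.886)–(3.866,4.000)
cell (3,4): code 0001 → (3.866,4.000)–(3.000,4.738)
cell (4,1): code 0110 → (4.000,1.139)–(5.000,1.380)
cell (4,3): code 1001 → (5.000,3.585)–(4.000,3.886)
cell (5,1): code 0010 → (5.000,1.380)–(5.536,2.000)
cell (5,2): code 0011 → (5.536,2.000)–(5.522,3.000)
cell (5,3): code 0001 → (5.522,3.000)–(5.000,3.585)
total: 20 segments, chained into 1 closed loop(s), length Σ = 15.361411

segments=20 loops=1 length=15.361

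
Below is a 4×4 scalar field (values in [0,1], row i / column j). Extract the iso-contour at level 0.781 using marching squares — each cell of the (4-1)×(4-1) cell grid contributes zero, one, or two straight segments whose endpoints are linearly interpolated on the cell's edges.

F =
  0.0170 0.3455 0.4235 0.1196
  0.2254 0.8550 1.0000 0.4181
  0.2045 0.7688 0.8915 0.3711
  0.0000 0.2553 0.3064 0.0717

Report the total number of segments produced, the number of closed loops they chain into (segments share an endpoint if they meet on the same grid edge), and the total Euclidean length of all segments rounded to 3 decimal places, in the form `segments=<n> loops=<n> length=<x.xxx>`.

cell (0,0): code 0100 → (0.855,1.000)–(1.000,0.882)
cell (0,1): code 1100 → (0.620,2.000)–(0.855,1.000)
cell (0,2): code 1000 → (1.000,2.376)–(0.620,2.000)
cell (1,0): code 0010 → (1.000,0.882)–(1.858,1.000)
cell (1,1): code 0111 → (1.858,1.000)–(2.000,1.099)
cell (1,2): code 1001 → (2.000,2.212)–(1.000,2.376)
cell (2,1): code 0010 → (2.000,1.099)–(2.189,2.000)
cell (2,2): code 0001 → (2.189,2.000)–(2.000,2.212)
total: 8 segments, chained into 1 closed loop(s), length Σ = 5.005878

segments=8 loops=1 length=5.006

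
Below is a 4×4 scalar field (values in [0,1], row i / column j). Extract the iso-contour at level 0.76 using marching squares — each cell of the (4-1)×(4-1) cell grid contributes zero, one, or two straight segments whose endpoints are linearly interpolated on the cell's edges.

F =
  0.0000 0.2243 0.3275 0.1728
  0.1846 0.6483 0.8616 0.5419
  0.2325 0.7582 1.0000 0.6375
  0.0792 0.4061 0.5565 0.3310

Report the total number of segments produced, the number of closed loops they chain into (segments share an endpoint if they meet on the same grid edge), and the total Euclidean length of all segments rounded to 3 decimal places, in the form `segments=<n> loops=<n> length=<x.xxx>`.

cell (0,1): code 0100 → (0.810,2.000)–(1.000,1.524)
cell (0,2): code 1000 → (1.000,2.318)–(0.810,2.000)
cell (1,1): code 0110 → (1.000,1.524)–(2.000,1.007)
cell (1,2): code 1001 → (2.000,2.662)–(1.000,2.318)
cell (2,1): code 0010 → (2.000,1.007)–(2.541,2.000)
cell (2,2): code 0001 → (2.541,2.000)–(2.000,2.662)
total: 6 segments, chained into 1 closed loop(s), length Σ = 5.051855

segments=6 loops=1 length=5.052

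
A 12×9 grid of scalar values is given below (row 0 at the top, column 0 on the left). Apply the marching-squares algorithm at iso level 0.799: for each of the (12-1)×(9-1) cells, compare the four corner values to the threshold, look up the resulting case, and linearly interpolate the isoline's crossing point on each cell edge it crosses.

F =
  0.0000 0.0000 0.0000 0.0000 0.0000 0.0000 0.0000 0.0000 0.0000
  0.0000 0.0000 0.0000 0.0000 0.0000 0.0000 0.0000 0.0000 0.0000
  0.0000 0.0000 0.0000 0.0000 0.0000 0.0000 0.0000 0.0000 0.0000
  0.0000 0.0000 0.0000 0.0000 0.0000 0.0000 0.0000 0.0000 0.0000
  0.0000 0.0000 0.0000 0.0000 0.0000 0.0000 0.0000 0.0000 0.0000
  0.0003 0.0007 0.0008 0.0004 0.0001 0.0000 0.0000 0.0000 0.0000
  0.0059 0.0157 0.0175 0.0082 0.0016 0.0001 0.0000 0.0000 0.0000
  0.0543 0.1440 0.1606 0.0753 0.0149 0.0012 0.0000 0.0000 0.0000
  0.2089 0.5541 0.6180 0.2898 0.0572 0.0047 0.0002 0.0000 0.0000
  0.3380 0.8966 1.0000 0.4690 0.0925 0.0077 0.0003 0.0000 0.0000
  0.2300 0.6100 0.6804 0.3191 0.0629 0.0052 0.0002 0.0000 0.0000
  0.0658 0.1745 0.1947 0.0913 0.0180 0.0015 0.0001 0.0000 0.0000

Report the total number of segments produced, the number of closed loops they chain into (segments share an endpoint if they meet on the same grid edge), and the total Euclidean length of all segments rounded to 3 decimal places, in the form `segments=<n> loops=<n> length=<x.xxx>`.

cell (8,0): code 0100 → (8.715,1.000)–(9.000,0.825)
cell (8,1): code 1100 → (8.474,2.000)–(8.715,1.000)
cell (8,2): code 1000 → (9.000,2.379)–(8.474,2.000)
cell (9,0): code 0010 → (9.000,0.825)–(9.341,1.000)
cell (9,1): code 0011 → (9.341,1.000)–(9.629,2.000)
cell (9,2): code 0001 → (9.629,2.000)–(9.000,2.379)
total: 6 segments, chained into 1 closed loop(s), length Σ = 4.168672

segments=6 loops=1 length=4.169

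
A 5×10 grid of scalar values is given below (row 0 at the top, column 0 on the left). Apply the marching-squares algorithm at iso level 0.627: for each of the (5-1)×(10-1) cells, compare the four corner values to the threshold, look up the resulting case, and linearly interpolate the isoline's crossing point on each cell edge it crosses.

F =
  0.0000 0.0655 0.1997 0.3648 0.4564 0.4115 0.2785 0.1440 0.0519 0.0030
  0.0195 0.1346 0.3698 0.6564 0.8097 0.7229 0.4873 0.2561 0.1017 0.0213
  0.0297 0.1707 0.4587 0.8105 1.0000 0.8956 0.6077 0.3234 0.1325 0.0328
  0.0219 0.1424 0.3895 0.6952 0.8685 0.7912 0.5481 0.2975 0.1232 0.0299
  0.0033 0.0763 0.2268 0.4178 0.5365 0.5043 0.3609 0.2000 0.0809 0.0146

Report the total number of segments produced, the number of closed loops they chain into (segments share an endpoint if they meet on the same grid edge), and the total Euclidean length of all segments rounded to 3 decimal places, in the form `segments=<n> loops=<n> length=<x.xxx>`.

cell (0,2): code 0100 → (0.899,3.000)–(1.000,2.897)
cell (0,3): code 1100 → (0.483,4.000)–(0.899,3.000)
cell (0,4): code 1100 → (0.692,5.000)–(0.483,4.000)
cell (0,5): code 1000 → (1.000,5.407)–(0.692,5.000)
cell (1,2): code 0110 → (1.000,2.897)–(2.000,2.478)
cell (1,5): code 1001 → (2.000,5.933)–(1.000,5.407)
cell (2,2): code 0110 → (2.000,2.478)–(3.000,2.777)
cell (2,5): code 1001 → (3.000,5.675)–(2.000,5.933)
cell (3,2): code 0010 → (3.000,2.777)–(3.246,3.000)
cell (3,3): code 0011 → (3.246,3.000)–(3.727,4.000)
cell (3,4): code 0011 → (3.727,4.000)–(3.572,5.000)
cell (3,5): code 0001 → (3.572,5.000)–(3.000,5.675)
total: 12 segments, chained into 1 closed loop(s), length Σ = 10.388581

segments=12 loops=1 length=10.389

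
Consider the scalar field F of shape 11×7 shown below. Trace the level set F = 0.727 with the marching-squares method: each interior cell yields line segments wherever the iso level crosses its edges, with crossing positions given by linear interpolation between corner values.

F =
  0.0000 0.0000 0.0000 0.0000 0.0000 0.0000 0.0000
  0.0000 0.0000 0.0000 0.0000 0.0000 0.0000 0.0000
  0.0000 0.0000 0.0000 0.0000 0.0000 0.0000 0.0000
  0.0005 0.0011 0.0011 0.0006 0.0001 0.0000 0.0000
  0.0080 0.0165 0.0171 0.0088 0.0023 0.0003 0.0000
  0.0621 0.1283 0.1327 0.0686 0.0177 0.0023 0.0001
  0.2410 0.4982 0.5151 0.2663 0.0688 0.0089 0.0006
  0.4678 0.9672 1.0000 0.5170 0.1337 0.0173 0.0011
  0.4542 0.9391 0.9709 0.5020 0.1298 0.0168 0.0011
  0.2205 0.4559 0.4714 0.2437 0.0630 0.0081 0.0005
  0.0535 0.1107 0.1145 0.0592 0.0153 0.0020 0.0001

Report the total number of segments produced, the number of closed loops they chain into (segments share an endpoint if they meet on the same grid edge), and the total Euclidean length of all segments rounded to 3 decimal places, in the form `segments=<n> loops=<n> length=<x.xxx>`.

segments=8 loops=1 length=6.838

cell (6,0): code 0100 → (6.488,1.000)–(7.000,0.519)
cell (6,1): code 1100 → (6.437,2.000)–(6.488,1.000)
cell (6,2): code 1000 → (7.000,2.565)–(6.437,2.000)
cell (7,0): code 0110 → (7.000,0.519)–(8.000,0.563)
cell (7,2): code 1001 → (8.000,2.520)–(7.000,2.565)
cell (8,0): code 0010 → (8.000,0.563)–(8.439,1.000)
cell (8,1): code 0011 → (8.439,1.000)–(8.488,2.000)
cell (8,2): code 0001 → (8.488,2.000)–(8.000,2.520)
total: 8 segments, chained into 1 closed loop(s), length Σ = 6.837953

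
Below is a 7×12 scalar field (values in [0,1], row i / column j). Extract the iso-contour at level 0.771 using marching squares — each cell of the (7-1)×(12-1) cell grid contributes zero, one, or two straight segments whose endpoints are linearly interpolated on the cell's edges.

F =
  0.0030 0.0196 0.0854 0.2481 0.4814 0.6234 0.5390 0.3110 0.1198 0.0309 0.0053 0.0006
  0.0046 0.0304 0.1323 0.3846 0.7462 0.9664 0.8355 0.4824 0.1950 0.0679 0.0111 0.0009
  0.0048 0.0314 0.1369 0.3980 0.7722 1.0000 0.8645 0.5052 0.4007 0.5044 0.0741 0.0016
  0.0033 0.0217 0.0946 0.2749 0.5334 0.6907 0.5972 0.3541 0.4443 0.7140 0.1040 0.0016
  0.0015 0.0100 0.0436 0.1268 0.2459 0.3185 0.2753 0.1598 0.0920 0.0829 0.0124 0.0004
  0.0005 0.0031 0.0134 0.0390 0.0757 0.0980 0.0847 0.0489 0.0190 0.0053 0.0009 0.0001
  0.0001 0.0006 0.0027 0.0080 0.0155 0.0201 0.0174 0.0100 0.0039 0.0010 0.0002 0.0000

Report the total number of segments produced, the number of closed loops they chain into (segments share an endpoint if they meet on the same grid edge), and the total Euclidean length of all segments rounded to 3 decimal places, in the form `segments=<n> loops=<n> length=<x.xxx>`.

segments=10 loops=1 length=7.165

cell (0,4): code 0100 → (0.430,5.000)–(1.000,4.113)
cell (0,5): code 1100 → (0.782,6.000)–(0.430,5.000)
cell (0,6): code 1000 → (1.000,6.183)–(0.782,6.000)
cell (1,3): code 0100 → (1.954,4.000)–(2.000,3.997)
cell (1,4): code 1110 → (1.000,4.113)–(1.954,4.000)
cell (1,6): code 1001 → (2.000,6.260)–(1.000,6.183)
cell (2,3): code 0010 → (2.000,3.997)–(2.005,4.000)
cell (2,4): code 0011 → (2.005,4.000)–(2.740,5.000)
cell (2,5): code 0011 → (2.740,5.000)–(2.350,6.000)
cell (2,6): code 0001 → (2.350,6.000)–(2.000,6.260)
total: 10 segments, chained into 1 closed loop(s), length Σ = 7.165269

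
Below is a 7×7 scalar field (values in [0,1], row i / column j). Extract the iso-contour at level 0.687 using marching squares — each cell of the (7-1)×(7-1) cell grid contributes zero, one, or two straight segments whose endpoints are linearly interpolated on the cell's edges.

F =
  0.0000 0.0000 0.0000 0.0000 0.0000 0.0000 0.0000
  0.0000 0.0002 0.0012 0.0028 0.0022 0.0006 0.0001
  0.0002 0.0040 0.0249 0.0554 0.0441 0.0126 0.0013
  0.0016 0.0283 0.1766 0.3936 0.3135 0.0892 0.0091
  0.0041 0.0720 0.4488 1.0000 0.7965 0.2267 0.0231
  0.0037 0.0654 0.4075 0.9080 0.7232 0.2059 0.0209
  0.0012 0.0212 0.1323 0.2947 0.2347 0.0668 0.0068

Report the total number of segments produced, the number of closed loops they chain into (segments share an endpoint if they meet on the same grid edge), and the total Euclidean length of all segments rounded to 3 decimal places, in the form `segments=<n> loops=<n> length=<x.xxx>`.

cell (3,2): code 0100 → (3.484,3.000)–(4.000,2.432)
cell (3,3): code 1100 → (3.773,4.000)–(3.484,3.000)
cell (3,4): code 1000 → (4.000,4.192)–(3.773,4.000)
cell (4,2): code 0110 → (4.000,2.432)–(5.000,2.558)
cell (4,4): code 1001 → (5.000,4.070)–(4.000,4.192)
cell (5,2): code 0010 → (5.000,2.558)–(5.360,3.000)
cell (5,3): code 0011 → (5.360,3.000)–(5.074,4.000)
cell (5,4): code 0001 → (5.074,4.000)–(5.000,4.070)
total: 8 segments, chained into 1 closed loop(s), length Σ = 5.833030

segments=8 loops=1 length=5.833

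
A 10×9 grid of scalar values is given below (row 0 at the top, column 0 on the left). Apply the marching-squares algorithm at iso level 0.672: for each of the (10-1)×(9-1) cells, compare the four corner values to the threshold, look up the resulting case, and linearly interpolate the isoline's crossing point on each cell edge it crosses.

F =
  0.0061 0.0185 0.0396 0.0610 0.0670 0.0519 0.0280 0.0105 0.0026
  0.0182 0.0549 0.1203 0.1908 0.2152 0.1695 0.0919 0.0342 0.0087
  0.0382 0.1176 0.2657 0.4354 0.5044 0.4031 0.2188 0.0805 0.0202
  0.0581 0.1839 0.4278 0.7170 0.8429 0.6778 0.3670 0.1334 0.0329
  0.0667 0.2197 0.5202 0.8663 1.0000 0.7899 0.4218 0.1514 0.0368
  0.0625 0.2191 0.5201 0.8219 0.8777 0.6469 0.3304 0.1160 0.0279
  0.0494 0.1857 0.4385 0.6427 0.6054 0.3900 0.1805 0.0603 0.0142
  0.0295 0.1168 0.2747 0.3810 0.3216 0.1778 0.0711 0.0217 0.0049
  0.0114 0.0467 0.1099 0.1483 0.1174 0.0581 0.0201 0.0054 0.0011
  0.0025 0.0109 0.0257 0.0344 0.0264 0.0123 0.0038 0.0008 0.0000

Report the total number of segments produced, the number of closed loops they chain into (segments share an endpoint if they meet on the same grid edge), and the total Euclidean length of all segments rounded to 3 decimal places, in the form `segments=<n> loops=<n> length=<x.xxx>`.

cell (2,2): code 0100 → (2.840,3.000)–(3.000,2.844)
cell (2,3): code 1100 → (2.495,4.000)–(2.840,3.000)
cell (2,4): code 1100 → (2.979,5.000)–(2.495,4.000)
cell (2,5): code 1000 → (3.000,5.019)–(2.979,5.000)
cell (3,2): code 0110 → (3.000,2.844)–(4.000,2.439)
cell (3,5): code 1001 → (4.000,5.320)–(3.000,5.019)
cell (4,2): code 0110 → (4.000,2.439)–(5.000,2.503)
cell (4,4): code 1011 → (5.000,4.891)–(4.824,5.000)
cell (4,5): code 0001 → (4.824,5.000)–(4.000,5.320)
cell (5,2): code 0010 → (5.000,2.503)–(5.836,3.000)
cell (5,3): code 0011 → (5.836,3.000)–(5.755,4.000)
cell (5,4): code 0001 → (5.755,4.000)–(5.000,4.891)
total: 12 segments, chained into 1 closed loop(s), length Σ = 9.781179

segments=12 loops=1 length=9.781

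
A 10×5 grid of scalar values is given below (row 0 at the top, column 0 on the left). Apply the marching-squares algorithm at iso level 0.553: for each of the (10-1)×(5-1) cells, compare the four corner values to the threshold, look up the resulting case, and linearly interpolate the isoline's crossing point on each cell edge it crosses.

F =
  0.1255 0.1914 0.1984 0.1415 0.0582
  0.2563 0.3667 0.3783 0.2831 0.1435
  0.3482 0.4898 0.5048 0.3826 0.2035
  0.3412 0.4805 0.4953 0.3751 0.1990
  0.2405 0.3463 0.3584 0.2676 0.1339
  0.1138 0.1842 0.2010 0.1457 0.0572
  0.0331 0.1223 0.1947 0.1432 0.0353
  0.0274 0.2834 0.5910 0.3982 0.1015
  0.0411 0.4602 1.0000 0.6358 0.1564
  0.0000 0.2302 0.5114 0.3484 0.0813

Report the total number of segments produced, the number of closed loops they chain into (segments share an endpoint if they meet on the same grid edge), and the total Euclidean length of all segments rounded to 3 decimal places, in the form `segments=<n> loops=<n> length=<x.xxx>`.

segments=8 loops=1 length=5.772

cell (6,1): code 0100 → (6.904,2.000)–(7.000,1.876)
cell (6,2): code 1000 → (7.000,2.197)–(6.904,2.000)
cell (7,1): code 0110 → (7.000,1.876)–(8.000,1.172)
cell (7,2): code 1101 → (7.652,3.000)–(7.000,2.197)
cell (7,3): code 1000 → (8.000,3.173)–(7.652,3.000)
cell (8,1): code 0010 → (8.000,1.172)–(8.915,2.000)
cell (8,2): code 0011 → (8.915,2.000)–(8.288,3.000)
cell (8,3): code 0001 → (8.288,3.000)–(8.000,3.173)
total: 8 segments, chained into 1 closed loop(s), length Σ = 5.771818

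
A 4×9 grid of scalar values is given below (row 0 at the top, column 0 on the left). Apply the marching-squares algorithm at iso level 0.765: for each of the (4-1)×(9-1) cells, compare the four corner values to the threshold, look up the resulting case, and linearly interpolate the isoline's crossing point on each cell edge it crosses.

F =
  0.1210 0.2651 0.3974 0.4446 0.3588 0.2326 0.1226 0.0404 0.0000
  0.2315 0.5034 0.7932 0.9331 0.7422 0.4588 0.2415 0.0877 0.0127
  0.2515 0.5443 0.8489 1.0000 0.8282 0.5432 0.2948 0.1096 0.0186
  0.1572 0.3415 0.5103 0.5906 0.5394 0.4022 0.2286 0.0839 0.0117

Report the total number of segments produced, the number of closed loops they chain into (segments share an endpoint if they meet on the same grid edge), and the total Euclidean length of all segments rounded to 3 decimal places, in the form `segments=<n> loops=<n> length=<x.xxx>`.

segments=10 loops=1 length=6.972

cell (0,1): code 0100 → (0.929,2.000)–(1.000,1.903)
cell (0,2): code 1100 → (0.656,3.000)–(0.929,2.000)
cell (0,3): code 1000 → (1.000,3.881)–(0.656,3.000)
cell (1,1): code 0110 → (1.000,1.903)–(2.000,1.725)
cell (1,3): code 1101 → (1.265,4.000)–(1.000,3.881)
cell (1,4): code 1000 → (2.000,4.222)–(1.265,4.000)
cell (2,1): code 0010 → (2.000,1.725)–(2.248,2.000)
cell (2,2): code 0011 → (2.248,2.000)–(2.574,3.000)
cell (2,3): code 0011 → (2.574,3.000)–(2.219,4.000)
cell (2,4): code 0001 → (2.219,4.000)–(2.000,4.222)
total: 10 segments, chained into 1 closed loop(s), length Σ = 6.971825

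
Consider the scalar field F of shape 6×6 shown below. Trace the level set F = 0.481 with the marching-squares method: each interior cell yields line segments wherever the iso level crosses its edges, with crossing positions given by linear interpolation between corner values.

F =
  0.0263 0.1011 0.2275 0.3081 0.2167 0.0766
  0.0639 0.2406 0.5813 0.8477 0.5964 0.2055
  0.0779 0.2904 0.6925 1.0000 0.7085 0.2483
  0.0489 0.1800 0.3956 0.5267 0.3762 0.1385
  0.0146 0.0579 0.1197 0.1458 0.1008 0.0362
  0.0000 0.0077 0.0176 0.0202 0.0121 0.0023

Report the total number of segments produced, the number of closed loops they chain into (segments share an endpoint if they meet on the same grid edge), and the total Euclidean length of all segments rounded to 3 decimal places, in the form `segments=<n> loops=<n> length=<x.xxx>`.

cell (0,1): code 0100 → (0.717,2.000)–(1.000,1.706)
cell (0,2): code 1100 → (0.320,3.000)–(0.717,2.000)
cell (0,3): code 1100 → (0.696,4.000)–(0.320,3.000)
cell (0,4): code 1000 → (1.000,4.295)–(0.696,4.000)
cell (1,1): code 0110 → (1.000,1.706)–(2.000,1.474)
cell (1,4): code 1001 → (2.000,4.494)–(1.000,4.295)
cell (2,1): code 0010 → (2.000,1.474)–(2.712,2.000)
cell (2,2): code 0111 → (2.712,2.000)–(3.000,2.651)
cell (2,3): code 1011 → (3.000,3.304)–(2.685,4.000)
cell (2,4): code 0001 → (2.685,4.000)–(2.000,4.494)
cell (3,2): code 0010 → (3.000,2.651)–(3.120,3.000)
cell (3,3): code 0001 → (3.120,3.000)–(3.000,3.304)
total: 12 segments, chained into 1 closed loop(s), length Σ = 8.923954

segments=12 loops=1 length=8.924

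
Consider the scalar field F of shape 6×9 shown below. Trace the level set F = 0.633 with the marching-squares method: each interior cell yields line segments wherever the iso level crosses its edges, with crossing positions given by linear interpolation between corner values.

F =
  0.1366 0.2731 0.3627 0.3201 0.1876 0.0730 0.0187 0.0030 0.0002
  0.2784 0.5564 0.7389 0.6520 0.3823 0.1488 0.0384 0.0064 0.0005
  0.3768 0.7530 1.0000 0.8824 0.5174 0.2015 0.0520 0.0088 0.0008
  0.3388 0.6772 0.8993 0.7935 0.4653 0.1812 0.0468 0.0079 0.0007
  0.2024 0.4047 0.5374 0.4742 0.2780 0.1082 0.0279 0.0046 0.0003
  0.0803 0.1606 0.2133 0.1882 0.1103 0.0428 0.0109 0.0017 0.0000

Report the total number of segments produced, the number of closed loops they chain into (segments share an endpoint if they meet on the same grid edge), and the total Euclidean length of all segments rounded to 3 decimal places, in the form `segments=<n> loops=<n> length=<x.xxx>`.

segments=12 loops=1 length=9.320

cell (0,1): code 0100 → (0.719,2.000)–(1.000,1.420)
cell (0,2): code 1100 → (0.943,3.000)–(0.719,2.000)
cell (0,3): code 1000 → (1.000,3.070)–(0.943,3.000)
cell (1,0): code 0100 → (1.390,1.000)–(2.000,0.681)
cell (1,1): code 1110 → (1.000,1.420)–(1.390,1.000)
cell (1,3): code 1001 → (2.000,3.683)–(1.000,3.070)
cell (2,0): code 0110 → (2.000,0.681)–(3.000,0.869)
cell (2,3): code 1001 → (3.000,3.489)–(2.000,3.683)
cell (3,0): code 0010 → (3.000,0.869)–(3.162,1.000)
cell (3,1): code 0011 → (3.162,1.000)–(3.736,2.000)
cell (3,2): code 0011 → (3.736,2.000)–(3.503,3.000)
cell (3,3): code 0001 → (3.503,3.000)–(3.000,3.489)
total: 12 segments, chained into 1 closed loop(s), length Σ = 9.320307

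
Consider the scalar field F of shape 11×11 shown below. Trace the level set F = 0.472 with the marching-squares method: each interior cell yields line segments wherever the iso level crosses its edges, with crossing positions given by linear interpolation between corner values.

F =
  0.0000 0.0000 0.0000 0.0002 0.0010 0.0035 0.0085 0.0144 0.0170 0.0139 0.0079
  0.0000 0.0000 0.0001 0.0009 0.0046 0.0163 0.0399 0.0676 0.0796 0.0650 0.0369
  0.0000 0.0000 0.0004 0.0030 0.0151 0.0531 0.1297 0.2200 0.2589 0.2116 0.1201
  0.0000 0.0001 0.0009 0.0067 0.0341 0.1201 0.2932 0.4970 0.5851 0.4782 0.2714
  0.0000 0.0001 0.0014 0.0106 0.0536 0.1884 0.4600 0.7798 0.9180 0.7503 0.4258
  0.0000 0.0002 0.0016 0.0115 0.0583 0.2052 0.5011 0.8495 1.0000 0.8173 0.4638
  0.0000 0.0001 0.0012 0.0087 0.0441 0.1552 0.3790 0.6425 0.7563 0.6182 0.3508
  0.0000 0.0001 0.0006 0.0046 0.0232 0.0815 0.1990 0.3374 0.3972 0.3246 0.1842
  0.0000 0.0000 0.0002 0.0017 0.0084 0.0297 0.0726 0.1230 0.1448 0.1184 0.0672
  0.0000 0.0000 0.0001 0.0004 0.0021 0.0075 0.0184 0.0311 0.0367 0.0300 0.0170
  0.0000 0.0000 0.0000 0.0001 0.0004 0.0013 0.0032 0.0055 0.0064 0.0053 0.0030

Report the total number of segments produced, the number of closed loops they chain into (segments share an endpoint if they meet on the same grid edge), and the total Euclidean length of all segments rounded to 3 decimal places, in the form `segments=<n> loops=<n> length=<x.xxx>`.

segments=16 loops=1 length=12.743

cell (2,6): code 0100 → (2.910,7.000)–(3.000,6.877)
cell (2,7): code 1100 → (2.653,8.000)–(2.910,7.000)
cell (2,8): code 1100 → (2.977,9.000)–(2.653,8.000)
cell (2,9): code 1000 → (3.000,9.030)–(2.977,9.000)
cell (3,6): code 0110 → (3.000,6.877)–(4.000,6.038)
cell (3,9): code 1001 → (4.000,9.858)–(3.000,9.030)
cell (4,5): code 0100 → (4.292,6.000)–(5.000,5.902)
cell (4,6): code 1110 → (4.000,6.038)–(4.292,6.000)
cell (4,9): code 1001 → (5.000,9.977)–(4.000,9.858)
cell (5,5): code 0010 → (5.000,5.902)–(5.238,6.000)
cell (5,6): code 0111 → (5.238,6.000)–(6.000,6.353)
cell (5,9): code 1001 → (6.000,9.547)–(5.000,9.977)
cell (6,6): code 0010 → (6.000,6.353)–(6.559,7.000)
cell (6,7): code 0011 → (6.559,7.000)–(6.792,8.000)
cell (6,8): code 0011 → (6.792,8.000)–(6.498,9.000)
cell (6,9): code 0001 → (6.498,9.000)–(6.000,9.547)
total: 16 segments, chained into 1 closed loop(s), length Σ = 12.743174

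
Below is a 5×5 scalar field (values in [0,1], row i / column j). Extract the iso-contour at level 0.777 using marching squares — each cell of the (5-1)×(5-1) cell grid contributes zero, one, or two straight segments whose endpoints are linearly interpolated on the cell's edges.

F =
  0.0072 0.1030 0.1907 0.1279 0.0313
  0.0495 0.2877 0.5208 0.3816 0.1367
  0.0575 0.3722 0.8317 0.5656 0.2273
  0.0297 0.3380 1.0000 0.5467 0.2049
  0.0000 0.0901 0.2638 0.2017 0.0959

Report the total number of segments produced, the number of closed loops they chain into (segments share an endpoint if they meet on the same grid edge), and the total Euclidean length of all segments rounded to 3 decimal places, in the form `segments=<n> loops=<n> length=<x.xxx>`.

segments=6 loops=1 length=3.577

cell (1,1): code 0100 → (1.824,2.000)–(2.000,1.881)
cell (1,2): code 1000 → (2.000,2.206)–(1.824,2.000)
cell (2,1): code 0110 → (2.000,1.881)–(3.000,1.663)
cell (2,2): code 1001 → (3.000,2.492)–(2.000,2.206)
cell (3,1): code 0010 → (3.000,1.663)–(3.303,2.000)
cell (3,2): code 0001 → (3.303,2.000)–(3.000,2.492)
total: 6 segments, chained into 1 closed loop(s), length Σ = 3.577395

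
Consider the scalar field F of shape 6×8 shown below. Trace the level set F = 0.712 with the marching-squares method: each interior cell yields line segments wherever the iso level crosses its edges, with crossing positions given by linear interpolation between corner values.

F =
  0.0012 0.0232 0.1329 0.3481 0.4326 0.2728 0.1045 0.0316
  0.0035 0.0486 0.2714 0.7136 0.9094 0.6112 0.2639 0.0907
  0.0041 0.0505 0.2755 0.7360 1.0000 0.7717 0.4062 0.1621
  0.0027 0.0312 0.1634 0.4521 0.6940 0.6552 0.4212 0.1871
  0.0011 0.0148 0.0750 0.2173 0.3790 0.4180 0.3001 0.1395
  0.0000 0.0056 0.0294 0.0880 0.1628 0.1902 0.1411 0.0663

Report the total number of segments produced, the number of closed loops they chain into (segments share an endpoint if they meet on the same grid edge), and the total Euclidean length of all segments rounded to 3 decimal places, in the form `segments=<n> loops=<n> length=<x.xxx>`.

cell (0,2): code 0100 → (0.996,3.000)–(1.000,2.996)
cell (0,3): code 1100 → (0.586,4.000)–(0.996,3.000)
cell (0,4): code 1000 → (1.000,4.662)–(0.586,4.000)
cell (1,2): code 0110 → (1.000,2.996)–(2.000,2.948)
cell (1,4): code 1101 → (1.628,5.000)–(1.000,4.662)
cell (1,5): code 1000 → (2.000,5.163)–(1.628,5.000)
cell (2,2): code 0010 → (2.000,2.948)–(2.085,3.000)
cell (2,3): code 0011 → (2.085,3.000)–(2.941,4.000)
cell (2,4): code 0011 → (2.941,4.000)–(2.512,5.000)
cell (2,5): code 0001 → (2.512,5.000)–(2.000,5.163)
total: 10 segments, chained into 1 closed loop(s), length Σ = 7.029691

segments=10 loops=1 length=7.030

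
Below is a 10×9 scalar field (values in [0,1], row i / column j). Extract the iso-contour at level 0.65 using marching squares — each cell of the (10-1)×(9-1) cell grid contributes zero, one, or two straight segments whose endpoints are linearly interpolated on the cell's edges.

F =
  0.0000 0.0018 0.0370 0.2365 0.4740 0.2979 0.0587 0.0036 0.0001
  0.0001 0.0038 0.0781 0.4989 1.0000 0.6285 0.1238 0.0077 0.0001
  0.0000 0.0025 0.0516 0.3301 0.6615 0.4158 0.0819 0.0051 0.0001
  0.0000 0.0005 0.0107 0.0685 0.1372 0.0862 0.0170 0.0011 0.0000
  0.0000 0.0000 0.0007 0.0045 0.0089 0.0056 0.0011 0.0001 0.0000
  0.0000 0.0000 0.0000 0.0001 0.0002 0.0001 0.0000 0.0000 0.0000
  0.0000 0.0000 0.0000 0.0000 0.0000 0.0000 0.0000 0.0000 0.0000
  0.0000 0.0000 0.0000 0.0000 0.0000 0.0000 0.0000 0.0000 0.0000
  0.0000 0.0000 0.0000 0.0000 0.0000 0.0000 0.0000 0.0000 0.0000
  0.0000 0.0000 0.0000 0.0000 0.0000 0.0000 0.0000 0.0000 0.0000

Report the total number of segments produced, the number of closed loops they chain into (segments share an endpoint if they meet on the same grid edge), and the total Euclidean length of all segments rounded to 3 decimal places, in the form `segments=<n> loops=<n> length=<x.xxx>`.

segments=6 loops=1 length=4.753

cell (0,3): code 0100 → (0.335,4.000)–(1.000,3.302)
cell (0,4): code 1000 → (1.000,4.942)–(0.335,4.000)
cell (1,3): code 0110 → (1.000,3.302)–(2.000,3.965)
cell (1,4): code 1001 → (2.000,4.047)–(1.000,4.942)
cell (2,3): code 0010 → (2.000,3.965)–(2.022,4.000)
cell (2,4): code 0001 → (2.022,4.000)–(2.000,4.047)
total: 6 segments, chained into 1 closed loop(s), length Σ = 4.753312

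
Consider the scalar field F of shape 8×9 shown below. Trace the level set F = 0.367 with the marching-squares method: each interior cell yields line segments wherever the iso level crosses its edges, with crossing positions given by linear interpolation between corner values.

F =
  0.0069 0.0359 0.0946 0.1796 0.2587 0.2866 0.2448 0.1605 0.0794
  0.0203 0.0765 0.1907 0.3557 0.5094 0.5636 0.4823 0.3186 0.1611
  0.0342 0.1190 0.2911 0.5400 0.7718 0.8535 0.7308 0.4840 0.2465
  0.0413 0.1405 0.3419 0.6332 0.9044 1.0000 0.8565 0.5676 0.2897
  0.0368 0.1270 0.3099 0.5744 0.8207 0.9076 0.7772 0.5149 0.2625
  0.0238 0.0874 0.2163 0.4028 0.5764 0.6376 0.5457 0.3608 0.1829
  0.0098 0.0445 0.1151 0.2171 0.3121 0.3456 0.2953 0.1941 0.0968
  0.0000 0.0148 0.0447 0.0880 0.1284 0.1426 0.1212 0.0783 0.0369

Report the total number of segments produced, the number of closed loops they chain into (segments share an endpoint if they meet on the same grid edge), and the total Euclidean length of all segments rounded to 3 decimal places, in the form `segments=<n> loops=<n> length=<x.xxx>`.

segments=20 loops=1 length=17.596

cell (0,3): code 0100 → (0.432,4.000)–(1.000,3.074)
cell (0,4): code 1100 → (0.290,5.000)–(0.432,4.000)
cell (0,5): code 1100 → (0.515,6.000)–(0.290,5.000)
cell (0,6): code 1000 → (1.000,6.704)–(0.515,6.000)
cell (1,2): code 0100 → (1.061,3.000)–(2.000,2.305)
cell (1,3): code 1110 → (1.000,3.074)–(1.061,3.000)
cell (1,6): code 1101 → (1.293,7.000)–(1.000,6.704)
cell (1,7): code 1000 → (2.000,7.493)–(1.293,7.000)
cell (2,2): code 0110 → (2.000,2.305)–(3.000,2.086)
cell (2,7): code 1001 → (3.000,7.722)–(2.000,7.493)
cell (3,2): code 0110 → (3.000,2.086)–(4.000,2.216)
cell (3,7): code 1001 → (4.000,7.586)–(3.000,7.722)
cell (4,2): code 0110 → (4.000,2.216)–(5.000,2.808)
cell (4,6): code 1011 → (5.000,6.966)–(4.960,7.000)
cell (4,7): code 0001 → (4.960,7.000)–(4.000,7.586)
cell (5,2): code 0010 → (5.000,2.808)–(5.193,3.000)
cell (5,3): code 0011 → (5.193,3.000)–(5.792,4.000)
cell (5,4): code 0011 → (5.792,4.000)–(5.927,5.000)
cell (5,5): code 0011 → (5.927,5.000)–(5.714,6.000)
cell (5,6): code 0001 → (5.714,6.000)–(5.000,6.966)
total: 20 segments, chained into 1 closed loop(s), length Σ = 17.595790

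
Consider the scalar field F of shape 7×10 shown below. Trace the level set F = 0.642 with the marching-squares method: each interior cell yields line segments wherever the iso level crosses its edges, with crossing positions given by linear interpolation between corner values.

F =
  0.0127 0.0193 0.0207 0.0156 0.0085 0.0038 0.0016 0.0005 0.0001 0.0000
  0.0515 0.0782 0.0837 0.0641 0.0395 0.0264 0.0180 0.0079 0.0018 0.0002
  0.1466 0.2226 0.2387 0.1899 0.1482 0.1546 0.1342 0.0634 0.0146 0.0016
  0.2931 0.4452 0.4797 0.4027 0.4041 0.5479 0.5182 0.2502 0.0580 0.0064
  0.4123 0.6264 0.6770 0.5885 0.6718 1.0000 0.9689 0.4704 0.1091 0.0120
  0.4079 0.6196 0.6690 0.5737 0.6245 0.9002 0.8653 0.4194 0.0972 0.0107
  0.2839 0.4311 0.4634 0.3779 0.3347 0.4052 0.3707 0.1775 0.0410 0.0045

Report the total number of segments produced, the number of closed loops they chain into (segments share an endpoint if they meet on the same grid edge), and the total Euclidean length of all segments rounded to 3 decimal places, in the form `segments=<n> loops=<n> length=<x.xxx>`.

cell (3,1): code 0100 → (3.823,2.000)–(4.000,1.308)
cell (3,2): code 1000 → (4.000,2.395)–(3.823,2.000)
cell (3,3): code 0100 → (3.889,4.000)–(4.000,3.642)
cell (3,4): code 1100 → (3.208,5.000)–(3.889,4.000)
cell (3,5): code 1100 → (3.275,6.000)–(3.208,5.000)
cell (3,6): code 1000 → (4.000,6.656)–(3.275,6.000)
cell (4,1): code 0110 → (4.000,1.308)–(5.000,1.453)
cell (4,2): code 1001 → (5.000,2.283)–(4.000,2.395)
cell (4,3): code 0010 → (4.000,3.642)–(4.630,4.000)
cell (4,4): code 0111 → (4.630,4.000)–(5.000,4.063)
cell (4,6): code 1001 → (5.000,6.501)–(4.000,6.656)
cell (5,1): code 0010 → (5.000,1.453)–(5.131,2.000)
cell (5,2): code 0001 → (5.131,2.000)–(5.000,2.283)
cell (5,4): code 0010 → (5.000,4.063)–(5.522,5.000)
cell (5,5): code 0011 → (5.522,5.000)–(5.451,6.000)
cell (5,6): code 0001 → (5.451,6.000)–(5.000,6.501)
total: 16 segments, chained into 2 closed loop(s), length Σ = 12.463477

segments=16 loops=2 length=12.463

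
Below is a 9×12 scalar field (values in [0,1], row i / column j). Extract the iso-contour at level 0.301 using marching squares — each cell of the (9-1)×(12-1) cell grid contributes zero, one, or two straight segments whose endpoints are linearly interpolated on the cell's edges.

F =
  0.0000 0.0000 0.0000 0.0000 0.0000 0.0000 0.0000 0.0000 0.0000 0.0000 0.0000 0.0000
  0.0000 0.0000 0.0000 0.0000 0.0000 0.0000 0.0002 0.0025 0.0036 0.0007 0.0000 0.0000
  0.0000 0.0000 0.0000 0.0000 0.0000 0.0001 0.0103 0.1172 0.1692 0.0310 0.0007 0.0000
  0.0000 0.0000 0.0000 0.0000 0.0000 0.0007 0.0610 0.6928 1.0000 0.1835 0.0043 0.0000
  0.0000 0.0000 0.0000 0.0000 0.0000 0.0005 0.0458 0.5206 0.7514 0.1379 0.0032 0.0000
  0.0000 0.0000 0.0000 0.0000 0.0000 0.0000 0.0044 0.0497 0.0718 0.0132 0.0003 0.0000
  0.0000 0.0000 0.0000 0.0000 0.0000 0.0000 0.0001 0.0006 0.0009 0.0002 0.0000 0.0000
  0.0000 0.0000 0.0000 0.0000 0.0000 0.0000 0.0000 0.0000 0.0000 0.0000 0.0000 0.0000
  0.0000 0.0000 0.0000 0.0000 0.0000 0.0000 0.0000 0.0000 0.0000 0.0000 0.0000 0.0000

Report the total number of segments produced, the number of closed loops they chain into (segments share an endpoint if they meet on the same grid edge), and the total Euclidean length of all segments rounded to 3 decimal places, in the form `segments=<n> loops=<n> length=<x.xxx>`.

cell (2,6): code 0100 → (2.319,7.000)–(3.000,6.380)
cell (2,7): code 1100 → (2.159,8.000)–(2.319,7.000)
cell (2,8): code 1000 → (3.000,8.856)–(2.159,8.000)
cell (3,6): code 0110 → (3.000,6.380)–(4.000,6.537)
cell (3,8): code 1001 → (4.000,8.734)–(3.000,8.856)
cell (4,6): code 0010 → (4.000,6.537)–(4.466,7.000)
cell (4,7): code 0011 → (4.466,7.000)–(4.663,8.000)
cell (4,8): code 0001 → (4.663,8.000)–(4.000,8.734)
total: 8 segments, chained into 1 closed loop(s), length Σ = 7.818663

segments=8 loops=1 length=7.819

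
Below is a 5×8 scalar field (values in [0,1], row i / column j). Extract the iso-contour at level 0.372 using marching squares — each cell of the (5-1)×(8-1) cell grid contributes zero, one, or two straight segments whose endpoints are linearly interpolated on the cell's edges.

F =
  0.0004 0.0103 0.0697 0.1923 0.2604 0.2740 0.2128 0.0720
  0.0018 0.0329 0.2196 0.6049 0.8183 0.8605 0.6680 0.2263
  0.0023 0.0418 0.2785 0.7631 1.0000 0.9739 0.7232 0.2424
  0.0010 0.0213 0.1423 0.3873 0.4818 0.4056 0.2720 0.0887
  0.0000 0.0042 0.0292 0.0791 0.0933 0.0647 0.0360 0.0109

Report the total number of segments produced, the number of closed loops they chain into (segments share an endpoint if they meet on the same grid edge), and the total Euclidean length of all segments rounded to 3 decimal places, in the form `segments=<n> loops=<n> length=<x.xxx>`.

cell (0,2): code 0100 → (0.436,3.000)–(1.000,2.396)
cell (0,3): code 1100 → (0.200,4.000)–(0.436,3.000)
cell (0,4): code 1100 → (0.167,5.000)–(0.200,4.000)
cell (0,5): code 1100 → (0.350,6.000)–(0.167,5.000)
cell (0,6): code 1000 → (1.000,6.670)–(0.350,6.000)
cell (1,2): code 0110 → (1.000,2.396)–(2.000,2.193)
cell (1,6): code 1001 → (2.000,6.730)–(1.000,6.670)
cell (2,2): code 0110 → (2.000,2.193)–(3.000,2.938)
cell (2,5): code 1011 → (3.000,5.251)–(2.778,6.000)
cell (2,6): code 0001 → (2.778,6.000)–(2.000,6.730)
cell (3,2): code 0010 → (3.000,2.938)–(3.050,3.000)
cell (3,3): code 0011 → (3.050,3.000)–(3.283,4.000)
cell (3,4): code 0011 → (3.283,4.000)–(3.099,5.000)
cell (3,5): code 0001 → (3.099,5.000)–(3.000,5.251)
total: 14 segments, chained into 1 closed loop(s), length Σ = 12.315697

segments=14 loops=1 length=12.316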